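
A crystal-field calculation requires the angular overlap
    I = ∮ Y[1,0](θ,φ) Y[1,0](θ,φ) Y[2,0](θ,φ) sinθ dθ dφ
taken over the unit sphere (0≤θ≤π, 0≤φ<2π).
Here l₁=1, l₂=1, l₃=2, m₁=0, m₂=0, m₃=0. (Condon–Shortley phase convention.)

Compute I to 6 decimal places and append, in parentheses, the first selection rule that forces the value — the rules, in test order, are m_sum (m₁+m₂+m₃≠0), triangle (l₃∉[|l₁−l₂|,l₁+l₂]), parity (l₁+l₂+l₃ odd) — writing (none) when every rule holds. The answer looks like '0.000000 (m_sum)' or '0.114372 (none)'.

m-sum 0 ✓  L=4 even ✓  0≤2≤2 ✓
Π(2lᵢ+1) = 3×3×5 = 45
triangle coeff Δ(1,1,2) = 1/30
Σ_t [0,0]: t=0:+1/1 = 1/1
(3j)²=2/15 [(1 1 2; 0 0 0)], sign=+1
(m-triple is (0,0,0) — same symbol as above.)
⇒ 4πI² = 4/5
I = (+1)√(4/5/(4π)) = 0.25231325
No selection rule forces the value: the integral is nonzero (none).

0.252313 (none)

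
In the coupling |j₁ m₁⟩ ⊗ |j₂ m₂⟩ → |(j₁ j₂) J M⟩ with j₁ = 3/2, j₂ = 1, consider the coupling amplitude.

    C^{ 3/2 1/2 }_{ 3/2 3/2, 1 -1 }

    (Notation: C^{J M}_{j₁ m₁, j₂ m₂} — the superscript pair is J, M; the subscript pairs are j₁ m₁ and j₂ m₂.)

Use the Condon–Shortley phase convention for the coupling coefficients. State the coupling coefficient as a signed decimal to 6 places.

triangle: 1!×2!×1!/5! = 2/120
(j±m)!: 3!×0!×0!×2!×2!×1! = 24
prefactor² = (2J+1)×Δ×N² = 8/5
  k=0: +1/(0!×1!×0!×0!×2!×1!) = 1/2
Σ = 1/2  ⇒  CG² = 8/5×(1/2)² = 2/5
CG = +√(2/5) = +0.632456

+0.632456  (= +√(2/5))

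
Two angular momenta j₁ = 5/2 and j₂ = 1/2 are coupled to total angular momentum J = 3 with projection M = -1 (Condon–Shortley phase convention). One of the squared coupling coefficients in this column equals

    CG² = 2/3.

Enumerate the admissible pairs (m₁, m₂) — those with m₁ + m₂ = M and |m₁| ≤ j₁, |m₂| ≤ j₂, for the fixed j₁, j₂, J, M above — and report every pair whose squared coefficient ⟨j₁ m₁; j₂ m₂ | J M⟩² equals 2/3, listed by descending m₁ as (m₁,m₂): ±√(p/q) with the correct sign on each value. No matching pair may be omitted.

(-1/2,-1/2): +√(2/3)

Admissible pairs with m₁+m₂ = M = -1: (-3/2,1/2), (-1/2,-1/2)
  (m₁,m₂)=(-1/2,-1/2): CG² = 2/3, CG = +√(2/3)   ← matches the target
  (m₁,m₂)=(-3/2,1/2): CG² = 1/3, CG = +√(1/3)
Pairs with CG² = 2/3: (-1/2,-1/2): +√(2/3)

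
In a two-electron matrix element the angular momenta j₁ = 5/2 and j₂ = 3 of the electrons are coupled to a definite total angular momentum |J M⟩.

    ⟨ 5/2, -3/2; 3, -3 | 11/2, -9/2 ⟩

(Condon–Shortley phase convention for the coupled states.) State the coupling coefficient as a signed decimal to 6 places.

triangle: 0!*5!*6!/12! = 86400/479001600
(j±m)!: 1!*4!*0!*6!*1!*10! = 62705664000
prefactor² = (2J+1)*Δ*N² = 1492992000/11
  k=0: +1/(0!*0!*4!*0!*1!*6!) = 1/17280
Σ = 1/17280  ⇒  CG² = 1492992000/11*(1/17280)² = 5/11
CG = +√(5/11) = +0.674200

+0.674200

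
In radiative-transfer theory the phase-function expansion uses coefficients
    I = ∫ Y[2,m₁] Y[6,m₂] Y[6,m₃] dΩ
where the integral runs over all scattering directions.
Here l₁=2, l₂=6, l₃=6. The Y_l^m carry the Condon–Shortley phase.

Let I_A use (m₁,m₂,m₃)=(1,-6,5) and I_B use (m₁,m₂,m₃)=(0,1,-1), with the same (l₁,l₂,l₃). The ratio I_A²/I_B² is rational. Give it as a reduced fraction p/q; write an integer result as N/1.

242/169

Shared (l₁,l₂,l₃)=(2,6,6): N and (l;000)² cancel in I_A²/I_B².
A: Δ = 2!·2!·10!/15! = 1/90090; Racah Σ t=0..0: t=0:+1/7257600 = 1/7257600; ⇒ 3j(2 6 6; 1 -6 5)² = 11/455, sgn -1
B: Δ = 2!·2!·10!/15! = 1/90090; Racah Σ t=0..2: t=0:+1/120960 t=1:−1/17280 t=2:+1/57600 = -13/403200; ⇒ 3j(2 6 6; 0 1 -1)² = 13/770, sgn +1
I_A²/I_B² = (11/455)/(13/770) = 242/169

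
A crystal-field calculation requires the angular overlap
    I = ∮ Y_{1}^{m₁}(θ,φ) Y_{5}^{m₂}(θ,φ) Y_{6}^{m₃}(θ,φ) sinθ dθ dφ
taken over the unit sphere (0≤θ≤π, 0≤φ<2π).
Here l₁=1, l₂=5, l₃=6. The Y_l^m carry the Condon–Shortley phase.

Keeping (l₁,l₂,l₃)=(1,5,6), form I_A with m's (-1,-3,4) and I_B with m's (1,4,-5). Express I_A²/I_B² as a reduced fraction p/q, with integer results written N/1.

Shared (l₁,l₂,l₃)=(1,5,6): N and (l;000)² cancel in I_A²/I_B².
A: Δ = 0!·2!·10!/13! = 1/858; Racah Σ t=0..0: t=0:+1/161280 = 1/161280; ⇒ 3j(1 5 6; -1 -3 4)² = 15/286, sgn +1
B: Δ = 0!·2!·10!/13! = 1/858; Racah Σ t=0..0: t=0:+1/725760 = 1/725760; ⇒ 3j(1 5 6; 1 4 -5)² = 5/78, sgn -1
I_A²/I_B² = (15/286)/(5/78) = 9/11

9/11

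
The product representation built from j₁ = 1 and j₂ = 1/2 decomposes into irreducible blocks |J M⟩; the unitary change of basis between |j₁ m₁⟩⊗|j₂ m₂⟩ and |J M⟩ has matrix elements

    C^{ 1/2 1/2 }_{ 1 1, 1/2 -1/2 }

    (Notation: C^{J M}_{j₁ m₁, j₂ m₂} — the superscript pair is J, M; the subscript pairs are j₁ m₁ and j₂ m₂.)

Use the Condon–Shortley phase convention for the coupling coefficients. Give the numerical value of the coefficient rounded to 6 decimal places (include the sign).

+0.816497  (= +√(2/3))

triangle: 1!*1!*0!/3! = 1/6
(j±m)!: 2!*0!*0!*1!*1!*0! = 2
prefactor² = (2J+1)*Δ*N² = 2/3
  k=0: +1/(0!*1!*0!*0!*1!*0!) = 1
Σ = 1  ⇒  CG² = 2/3*1² = 2/3
CG = +√(2/3) = +0.816497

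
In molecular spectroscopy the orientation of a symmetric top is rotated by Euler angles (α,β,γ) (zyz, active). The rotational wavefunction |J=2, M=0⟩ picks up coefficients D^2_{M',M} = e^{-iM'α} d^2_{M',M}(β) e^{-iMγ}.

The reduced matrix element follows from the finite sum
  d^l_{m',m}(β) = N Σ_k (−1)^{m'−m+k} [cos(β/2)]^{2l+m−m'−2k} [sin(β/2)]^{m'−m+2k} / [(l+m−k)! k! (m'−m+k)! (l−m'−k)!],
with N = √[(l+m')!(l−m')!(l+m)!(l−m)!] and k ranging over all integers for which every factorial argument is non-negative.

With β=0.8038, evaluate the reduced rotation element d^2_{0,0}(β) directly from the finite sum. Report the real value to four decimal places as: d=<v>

d=0.2224

d^2_{0,0}(β=0.8038) via the finite sum:
c=cos(0.803800/2)=0.920319, s=sin(0.803800/2)=0.391168; N=√[2·2·2·2]=4.000000
The bounds max(0,m−m')=0 and min(l+m,l−m')=2 give 3 terms
  k=0: (−1)^0·4.0000/(4)·0.9203^4·0.3912^0 = +0.717388
  k=1: (−1)^1·4.0000/(1)·0.9203^2·0.3912^2 = -0.518398
  k=2: (−1)^2·4.0000/(4)·0.9203^0·0.3912^4 = +0.023413
d^2_{0,0}(0.8038) = +0.717388 -0.518398 +0.023413 = +0.222403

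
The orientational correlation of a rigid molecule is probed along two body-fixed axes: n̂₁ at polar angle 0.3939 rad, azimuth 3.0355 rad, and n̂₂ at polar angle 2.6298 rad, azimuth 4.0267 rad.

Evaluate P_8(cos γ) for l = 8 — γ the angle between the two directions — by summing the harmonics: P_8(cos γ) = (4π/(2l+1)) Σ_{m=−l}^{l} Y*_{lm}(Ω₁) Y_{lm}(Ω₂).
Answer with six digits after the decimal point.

0.304413

Summing Y*_{l m}(θ₁,φ₁)·Y_{l m}(θ₂,φ₂) over m ∈ [−8, 8]; prefactor 4π/(2·8+1) = 0.739198:
  term(m=-8) = (-0.000000, -0.000000)   from Y*(Ω₁)=(0.000160, -0.000182), Y(Ω₂)=(0.001191, -0.001221)
  term(m=-7) = (-0.000022, 0.000017)   from Y*(Ω₁)=(-0.001720, 0.001579), Y(Ω₂)=(0.012100, 0.001061)
  term(m=-6) = (0.000723, 0.000253)   from Y*(Ω₁)=(0.011406, -0.008431), Y(Ω₂)=(0.030427, 0.044642)
  term(m=-5) = (-0.002478, -0.009970)   from Y*(Ω₁)=(-0.052803, 0.030971), Y(Ω₂)=(-0.047483, 0.160966)
  term(m=-4) = (-0.047622, 0.051366)   from Y*(Ω₁)=(0.174516, -0.078851), Y(Ω₂)=(-0.337059, 0.142044)
  term(m=-3) = (0.213218, 0.036160)   from Y*(Ω₁)=(-0.397847, 0.131082), Y(Ω₂)=(-0.456434, -0.241274)
  term(m=-2) = (-0.074182, -0.169932)   from Y*(Ω₁)=(0.549160, -0.118304), Y(Ω₂)=(-0.065386, -0.323526)
  term(m=-1) = (0.028902, -0.044153)   from Y*(Ω₁)=(-0.238106, 0.025357), Y(Ω₂)=(-0.139548, 0.170573)
  term(m=+0) = (0.174737, 0.000000)   from Y*(Ω₁)=(-0.418106, -0.000000), Y(Ω₂)=(-0.417926, 0.000000)
  term(m=+1) = (0.028902, 0.044153)   from Y*(Ω₁)=(0.238106, 0.025357), Y(Ω₂)=(0.139548, 0.170573)
  term(m=+2) = (-0.074182, 0.169932)   from Y*(Ω₁)=(0.549160, 0.118304), Y(Ω₂)=(-0.065386, 0.323526)
  term(m=+3) = (0.213218, -0.036160)   from Y*(Ω₁)=(0.397847, 0.131082), Y(Ω₂)=(0.456434, -0.241274)
  term(m=+4) = (-0.047622, -0.051366)   from Y*(Ω₁)=(0.174516, 0.078851), Y(Ω₂)=(-0.337059, -0.142044)
  term(m=+5) = (-0.002478, 0.009970)   from Y*(Ω₁)=(0.052803, 0.030971), Y(Ω₂)=(0.047483, 0.160966)
  term(m=+6) = (0.000723, -0.000253)   from Y*(Ω₁)=(0.011406, 0.008431), Y(Ω₂)=(0.030427, -0.044642)
  term(m=+7) = (-0.000022, -0.000017)   from Y*(Ω₁)=(0.001720, 0.001579), Y(Ω₂)=(-0.012100, 0.001061)
  term(m=+8) = (-0.000000, 0.000000)   from Y*(Ω₁)=(0.000160, 0.000182), Y(Ω₂)=(0.001191, 0.001221)
Total Σ_m = (0.411815, 0.000000). Multiply by 0.739198: (0.304413, 0.000000). P_8(cos γ) = 0.304413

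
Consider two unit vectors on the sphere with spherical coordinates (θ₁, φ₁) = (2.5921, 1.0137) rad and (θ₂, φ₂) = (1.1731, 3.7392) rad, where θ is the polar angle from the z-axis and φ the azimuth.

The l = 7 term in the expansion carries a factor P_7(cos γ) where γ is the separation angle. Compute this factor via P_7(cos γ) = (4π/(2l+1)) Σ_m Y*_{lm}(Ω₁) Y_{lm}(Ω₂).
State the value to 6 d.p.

Summing Y*_{l m}(θ₁,φ₁)·Y_{l m}(θ₂,φ₂) over m ∈ [−7, 7]; prefactor 4π/(2·7+1) = 0.837758:
  m=-7: Y*=(0.003643, 0.003848)  Y=(0.142917, -0.244404)  product (0.001461, -0.000340)
  m=-6: Y*=(-0.031723, 0.006463)  Y=(-0.401853, 0.191177)  product (0.011512, -0.008662)
  m=-5: Y*=(0.042018, -0.112961)  Y=(0.229457, 0.035514)  product (0.013653, -0.024427)
  m=-4: Y*=(0.183662, 0.237828)  Y=(0.157598, 0.147161)  product (-0.006054, 0.064509)
  m=-3: Y*=(-0.480316, 0.048431)  Y=(-0.070304, -0.311429)  product (0.048851, 0.146179)
  m=-2: Y*=(0.170629, -0.347353)  Y=(0.032452, -0.082303)  product (-0.023051, -0.025316)
  m=-1: Y*=(-0.063737, -0.102321)  Y=(-0.270692, 0.184241)  product (0.036105, 0.015955)
  m=+0: Y*=(0.432634, -0.000000)  Y=(-0.050114, 0.000000)  product (-0.021681, 0.000000)
  m=+1: Y*=(0.063737, -0.102321)  Y=(0.270692, 0.184241)  product (0.036105, -0.015955)
  m=+2: Y*=(0.170629, 0.347353)  Y=(0.032452, 0.082303)  product (-0.023051, 0.025316)
  m=+3: Y*=(0.480316, 0.048431)  Y=(0.070304, -0.311429)  product (0.048851, -0.146179)
  m=+4: Y*=(0.183662, -0.237828)  Y=(0.157598, -0.147161)  product (-0.006054, -0.064509)
  m=+5: Y*=(-0.042018, -0.112961)  Y=(-0.229457, 0.035514)  product (0.013653, 0.024427)
  m=+6: Y*=(-0.031723, -0.006463)  Y=(-0.401853, -0.191177)  product (0.011512, 0.008662)
  m=+7: Y*=(-0.003643, 0.003848)  Y=(-0.142917, -0.244404)  product (0.001461, 0.000340)
Total Σ_m = (0.143274, -0.000000). Multiply by 0.837758: (0.120029, -0.000000). P_7(cos γ) = 0.120029

0.120029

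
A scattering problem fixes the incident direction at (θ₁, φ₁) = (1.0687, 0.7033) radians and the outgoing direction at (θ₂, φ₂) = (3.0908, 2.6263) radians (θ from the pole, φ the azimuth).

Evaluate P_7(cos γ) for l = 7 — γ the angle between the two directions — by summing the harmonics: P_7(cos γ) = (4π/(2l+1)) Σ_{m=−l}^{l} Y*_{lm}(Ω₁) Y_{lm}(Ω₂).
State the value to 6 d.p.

Addition theorem: P_7(cos γ) = (4π/15) Σ_m Y*_{lm}(Ω₁) Y_{lm}(Ω₂), m = −7…7:
  [-7]  conj(Y_{7,-7})(Ω₁) = 0.04159 - 0.19445j ; Y_{7,-7}(Ω₂) = 0.00000 + 0.00000j ; Δ = 0.00000 - 0.00000j
  [-6]  conj(Y_{7,-6})(Ω₁) = -0.19318 - 0.35993j ; Y_{7,-6}(Ω₂) = 0.00000 - 0.00000j ; Δ = -0.00000 - 0.00000j
  [-5]  conj(Y_{7,-5})(Ω₁) = -0.35537 - 0.13984j ; Y_{7,-5}(Ω₂) = 0.00000 - 0.00000j ; Δ = -0.00000 + 0.00000j
  [-4]  conj(Y_{7,-4})(Ω₁) = -0.00217 + 0.00074j ; Y_{7,-4}(Ω₂) = 0.00002 - 0.00004j ; Δ = -0.00000 + 0.00000j
  [-3]  conj(Y_{7,-3})(Ω₁) = 0.17655 - 0.29514j ; Y_{7,-3}(Ω₂) = -0.00003 - 0.00115j ; Δ = -0.00034 - 0.00019j
  [-2]  conj(Y_{7,-2})(Ω₁) = -0.02654 - 0.16019j ; Y_{7,-2}(Ω₂) = -0.00985 - 0.01642j ; Δ = -0.00237 + 0.00201j
  [-1]  conj(Y_{7,-1})(Ω₁) = 0.21540 + 0.18264j ; Y_{7,-1}(Ω₂) = -0.17747 - 0.10051j ; Δ = -0.01987 - 0.05406j
  [+0]  conj(Y_{7,0})(Ω₁) = 0.20088 + 0.00000j ; Y_{7,0}(Ω₂) = -1.05344 + 0.00000j ; Δ = -0.21162 + 0.00000j
  [+1]  conj(Y_{7,1})(Ω₁) = -0.21540 + 0.18264j ; Y_{7,1}(Ω₂) = 0.17747 - 0.10051j ; Δ = -0.01987 + 0.05406j
  [+2]  conj(Y_{7,2})(Ω₁) = -0.02654 + 0.16019j ; Y_{7,2}(Ω₂) = -0.00985 + 0.01642j ; Δ = -0.00237 - 0.00201j
  [+3]  conj(Y_{7,3})(Ω₁) = -0.17655 - 0.29514j ; Y_{7,3}(Ω₂) = 0.00003 - 0.00115j ; Δ = -0.00034 + 0.00019j
  [+4]  conj(Y_{7,4})(Ω₁) = -0.00217 - 0.00074j ; Y_{7,4}(Ω₂) = 0.00002 + 0.00004j ; Δ = -0.00000 - 0.00000j
  [+5]  conj(Y_{7,5})(Ω₁) = 0.35537 - 0.13984j ; Y_{7,5}(Ω₂) = -0.00000 - 0.00000j ; Δ = -0.00000 - 0.00000j
  [+6]  conj(Y_{7,6})(Ω₁) = -0.19318 + 0.35993j ; Y_{7,6}(Ω₂) = 0.00000 + 0.00000j ; Δ = -0.00000 + 0.00000j
  [+7]  conj(Y_{7,7})(Ω₁) = -0.04159 - 0.19445j ; Y_{7,7}(Ω₂) = -0.00000 + 0.00000j ; Δ = 0.00000 + 0.00000j
Σ over m = -0.25679 + 0.00000j; ×(4π/15) → -0.21512 + 0.00000j. Real part: -0.215124

-0.215124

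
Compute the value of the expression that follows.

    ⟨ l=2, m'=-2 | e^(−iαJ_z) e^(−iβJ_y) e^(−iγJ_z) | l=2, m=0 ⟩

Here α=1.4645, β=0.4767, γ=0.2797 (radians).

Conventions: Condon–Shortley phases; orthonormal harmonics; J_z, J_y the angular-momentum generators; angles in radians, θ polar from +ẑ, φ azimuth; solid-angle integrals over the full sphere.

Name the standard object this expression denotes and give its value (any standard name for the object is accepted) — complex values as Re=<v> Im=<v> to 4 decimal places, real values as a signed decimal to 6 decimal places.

This is a Wigner D-matrix element — the rotation-matrix element ⟨l m'| R(α,β,γ) |l m⟩ in the angular-momentum basis.
Split into d^2_{-2,0}(β=0.4767) × two z-phases.
c=cos(0.476700/2)=0.971729, s=sin(0.476700/2)=0.236100; N=√[1·24·2·2]=9.797959
The bounds max(0,m−m')=2 and min(l+m,l−m')=2 give 1 term
  k=2: (−1)^0·9.7980/(4)·0.9717^2·0.2361^2 = +0.128931
d^2_{-2,0}(0.4767) = +0.128931
D = (-0.977487+0.210995i)·(+0.128931)·(+1.000000+0.000000i) = -0.126028+0.027204i

Wigner D-matrix element, Re=-0.1260 Im=0.0272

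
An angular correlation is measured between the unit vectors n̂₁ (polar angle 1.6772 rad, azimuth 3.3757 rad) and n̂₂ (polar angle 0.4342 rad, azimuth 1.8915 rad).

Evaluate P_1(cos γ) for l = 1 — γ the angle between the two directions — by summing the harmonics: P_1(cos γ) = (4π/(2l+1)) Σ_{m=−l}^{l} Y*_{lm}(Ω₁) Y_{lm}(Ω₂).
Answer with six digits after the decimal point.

Summing Y*_{l m}(θ₁,φ₁)·Y_{l m}(θ₂,φ₂) over m ∈ [−1, 1]; prefactor 4π/(2·1+1) = 4.188790:
  [-1]  conj(Y_{1,-1})(Ω₁) = -0.334169-0.079693i ; Y_{1,-1}(Ω₂) = -0.045817-0.137934i ; Δ = +0.004318+0.049744i
  [+0]  conj(Y_{1,0})(Ω₁) = -0.051891-0.000000i ; Y_{1,0}(Ω₂) = +0.443264+0.000000i ; Δ = -0.023001-0.000000i
  [+1]  conj(Y_{1,1})(Ω₁) = +0.334169-0.079693i ; Y_{1,1}(Ω₂) = +0.045817-0.137934i ; Δ = +0.004318-0.049744i
Σ over m = -0.014364+0.000000i; ×(4π/3) → -0.060170+0.000000i. Real part: -0.060170

-0.060170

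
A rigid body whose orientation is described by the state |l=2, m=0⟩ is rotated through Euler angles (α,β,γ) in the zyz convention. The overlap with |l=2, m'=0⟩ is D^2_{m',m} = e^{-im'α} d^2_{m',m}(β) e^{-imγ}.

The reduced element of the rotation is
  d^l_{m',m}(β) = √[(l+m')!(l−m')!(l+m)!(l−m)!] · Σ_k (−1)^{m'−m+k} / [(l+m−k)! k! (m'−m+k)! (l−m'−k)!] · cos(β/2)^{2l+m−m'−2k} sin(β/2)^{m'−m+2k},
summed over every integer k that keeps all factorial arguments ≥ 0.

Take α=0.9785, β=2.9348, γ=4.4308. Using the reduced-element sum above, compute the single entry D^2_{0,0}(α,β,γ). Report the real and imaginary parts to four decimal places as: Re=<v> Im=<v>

Re=0.9368 Im=0.0000

Split into d^2_{0,0}(β=2.9348) × two z-phases.
Half-angle: c=0.103212, s=0.994659. N=√(2·2·2·2)=4.000000
The bounds max(0,m−m')=0 and min(l+m,l−m')=2 give 3 terms
  k=0: (−1)^0·4.0000/(4)·0.1032^4·0.9947^0 = +0.000113
  k=1: (−1)^1·4.0000/(1)·0.1032^2·0.9947^2 = -0.042157
  k=2: (−1)^2·4.0000/(4)·0.1032^0·0.9947^4 = +0.978808
d^2_{0,0}(2.9348) = +0.000113 -0.042157 +0.978808 = +0.936764
D = (+1.000000+0.000000i)·(+0.936764)·(+1.000000+0.000000i) = +0.936764+0.000000i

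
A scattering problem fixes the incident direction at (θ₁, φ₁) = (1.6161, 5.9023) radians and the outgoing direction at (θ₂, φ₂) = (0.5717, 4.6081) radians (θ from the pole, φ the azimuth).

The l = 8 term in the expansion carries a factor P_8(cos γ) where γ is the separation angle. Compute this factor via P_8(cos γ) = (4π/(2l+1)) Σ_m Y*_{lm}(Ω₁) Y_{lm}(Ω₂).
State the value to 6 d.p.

0.163000

Summing Y*_{l m}(θ₁,φ₁)·Y_{l m}(θ₂,φ₂) over m ∈ [−8, 8]; prefactor 4π/(2·8+1) = 0.739198:
  m=-8: (-0.50893 - 0.04824j) × (0.00254 + 0.00280j) = -0.00116 - 0.00155j  (running Σ = -0.00116 - 0.00155j)
  m=-7: (0.08242 + 0.04243j) × (0.01570 - 0.01754j) = 0.00204 - 0.00078j  (running Σ = 0.00088 - 0.00233j)
  m=-6: (0.23759 + 0.27391j) × (-0.07355 - 0.05315j) = -0.00292 - 0.03277j  (running Σ = -0.00204 - 0.03510j)
  m=-5: (-0.03562 - 0.10279j) × (-0.12019 + 0.20921j) = 0.02579 + 0.00490j  (running Σ = 0.02375 - 0.03020j)
  m=-4: (0.01507 - 0.31868j) × (0.40090 + 0.17766j) = 0.06266 - 0.12508j  (running Σ = 0.08641 - 0.15528j)
  m=-3: (-0.04825 + 0.10572j) × (0.14752 - 0.45604j) = 0.04110 + 0.03760j  (running Σ = 0.12750 - 0.11768j)
  m=-2: (-0.21730 + 0.20726j) × (-0.12926 - 0.02736j) = 0.03376 - 0.02085j  (running Σ = 0.16126 - 0.13853j)
  m=-1: (0.11080 - 0.04437j) × (0.03823 - 0.36524j) = -0.01197 - 0.04216j  (running Σ = 0.14929 - 0.18069j)
  m=0: (0.29482 + 0.00000j) × (-0.26481 + 0.00000j) = -0.07807 + 0.00000j  (running Σ = 0.07122 - 0.18069j)
  m=1: (-0.11080 - 0.04437j) × (-0.03823 - 0.36524j) = -0.01197 + 0.04216j  (running Σ = 0.05925 - 0.13853j)
  m=2: (-0.21730 - 0.20726j) × (-0.12926 + 0.02736j) = 0.03376 + 0.02085j  (running Σ = 0.09301 - 0.11768j)
  m=3: (0.04825 + 0.10572j) × (-0.14752 - 0.45604j) = 0.04110 - 0.03760j  (running Σ = 0.13410 - 0.15528j)
  m=4: (0.01507 + 0.31868j) × (0.40090 - 0.17766j) = 0.06266 + 0.12508j  (running Σ = 0.19676 - 0.03020j)
  m=5: (0.03562 - 0.10279j) × (0.12019 + 0.20921j) = 0.02579 - 0.00490j  (running Σ = 0.22255 - 0.03510j)
  m=6: (0.23759 - 0.27391j) × (-0.07355 + 0.05315j) = -0.00292 + 0.03277j  (running Σ = 0.21963 - 0.00233j)
  m=7: (-0.08242 + 0.04243j) × (-0.01570 - 0.01754j) = 0.00204 + 0.00078j  (running Σ = 0.22167 - 0.00155j)
  m=8: (-0.50893 + 0.04824j) × (0.00254 - 0.00280j) = -0.00116 + 0.00155j  (running Σ = 0.22051 - 0.00000j)
Accumulated sum 0.22051 - 0.00000j; after 4π/(2l+1) scaling, 0.16300 - 0.00000j ⇒ P_8 = 0.163000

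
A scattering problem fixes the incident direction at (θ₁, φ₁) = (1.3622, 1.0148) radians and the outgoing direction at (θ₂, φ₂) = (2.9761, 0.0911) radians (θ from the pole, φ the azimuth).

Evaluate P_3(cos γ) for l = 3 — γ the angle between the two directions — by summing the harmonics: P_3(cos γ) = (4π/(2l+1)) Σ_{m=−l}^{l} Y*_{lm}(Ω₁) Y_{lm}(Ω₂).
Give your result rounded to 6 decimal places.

Expand P_3 via completeness: Σ_{m} conj(Y_{3,m}) at Ω₁ times Y_{3,m} at Ω₂ —
  term(m=-3) = (-0.000679, 0.000264)   from Y*(Ω₁)=(-0.388831, 0.037911), Y(Ω₂)=(0.001796, -0.000503)
  term(m=-2) = (0.001513, -0.005331)   from Y*(Ω₁)=(-0.089711, 0.181615), Y(Ω₂)=(-0.026904, 0.004957)
  term(m=-1) = (-0.030807, -0.040770)   from Y*(Ω₁)=(-0.131092, -0.210967), Y(Ω₂)=(0.204883, -0.018717)
  term(m=+0) = (0.147720, 0.000000)   from Y*(Ω₁)=(-0.215269, -0.000000), Y(Ω₂)=(-0.686210, 0.000000)
  term(m=+1) = (-0.030807, 0.040770)   from Y*(Ω₁)=(0.131092, -0.210967), Y(Ω₂)=(-0.204883, -0.018717)
  term(m=+2) = (0.001513, 0.005331)   from Y*(Ω₁)=(-0.089711, -0.181615), Y(Ω₂)=(-0.026904, -0.004957)
  term(m=+3) = (-0.000679, -0.000264)   from Y*(Ω₁)=(0.388831, 0.037911), Y(Ω₂)=(-0.001796, -0.000503)
Accumulated sum (0.087774, -0.000000); after 4π/(2l+1) scaling, (0.157571, -0.000000) ⇒ P_3 = 0.157571

0.157571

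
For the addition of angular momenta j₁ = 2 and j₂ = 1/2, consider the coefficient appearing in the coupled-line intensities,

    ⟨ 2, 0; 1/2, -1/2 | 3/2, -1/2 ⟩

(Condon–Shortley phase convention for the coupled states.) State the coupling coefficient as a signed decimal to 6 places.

+0.632456

√[4·1!3!0!/5! · 2!2!0!1!1!2!] = √(8/5)
  +(−1)^0/∏(0,1,2,0,1,0)! = 1/2  (running 1/2)
⟨..|..⟩ = √(8/5)·(1/2) = +0.632456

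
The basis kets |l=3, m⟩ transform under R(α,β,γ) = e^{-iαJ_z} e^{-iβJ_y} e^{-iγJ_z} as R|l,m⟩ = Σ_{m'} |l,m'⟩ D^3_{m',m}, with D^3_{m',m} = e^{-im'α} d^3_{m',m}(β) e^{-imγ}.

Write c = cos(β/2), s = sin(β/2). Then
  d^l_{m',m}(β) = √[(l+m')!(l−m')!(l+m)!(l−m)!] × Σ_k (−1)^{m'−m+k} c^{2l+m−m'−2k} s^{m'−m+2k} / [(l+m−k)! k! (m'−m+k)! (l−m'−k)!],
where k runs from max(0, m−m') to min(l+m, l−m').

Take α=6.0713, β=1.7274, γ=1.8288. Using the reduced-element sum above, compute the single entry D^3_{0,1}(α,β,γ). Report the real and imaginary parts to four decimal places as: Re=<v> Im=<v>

First d^3_{0,1}(β=1.7274), then the phase factors e^{-i(0)α} and e^{-i(1)γ}:
With c≡cos(β/2)=0.649629 and s≡sin(β/2)=0.760251, N=[6·6·24·2]^{1/2}=41.569219
Admissible k: 1..3 (factorial args all ≥0)
  k=1: (−1)^0·41.5692/(12)·0.6496^5·0.7603^1 = +0.304702
  k=2: (−1)^1·41.5692/(4)·0.6496^3·0.7603^3 = -1.251929
  k=3: (−1)^2·41.5692/(12)·0.6496^1·0.7603^5 = +0.571534
d^3_{0,1}(1.7274) = +0.304702 -1.251929 +0.571534 = -0.375693
Attach z-rotation phases: D = e^{-i(0)(6.0713)}·(-0.375693)·e^{-i(1)(1.8288)} = +0.095858+0.363258i

Re=0.0959 Im=0.3633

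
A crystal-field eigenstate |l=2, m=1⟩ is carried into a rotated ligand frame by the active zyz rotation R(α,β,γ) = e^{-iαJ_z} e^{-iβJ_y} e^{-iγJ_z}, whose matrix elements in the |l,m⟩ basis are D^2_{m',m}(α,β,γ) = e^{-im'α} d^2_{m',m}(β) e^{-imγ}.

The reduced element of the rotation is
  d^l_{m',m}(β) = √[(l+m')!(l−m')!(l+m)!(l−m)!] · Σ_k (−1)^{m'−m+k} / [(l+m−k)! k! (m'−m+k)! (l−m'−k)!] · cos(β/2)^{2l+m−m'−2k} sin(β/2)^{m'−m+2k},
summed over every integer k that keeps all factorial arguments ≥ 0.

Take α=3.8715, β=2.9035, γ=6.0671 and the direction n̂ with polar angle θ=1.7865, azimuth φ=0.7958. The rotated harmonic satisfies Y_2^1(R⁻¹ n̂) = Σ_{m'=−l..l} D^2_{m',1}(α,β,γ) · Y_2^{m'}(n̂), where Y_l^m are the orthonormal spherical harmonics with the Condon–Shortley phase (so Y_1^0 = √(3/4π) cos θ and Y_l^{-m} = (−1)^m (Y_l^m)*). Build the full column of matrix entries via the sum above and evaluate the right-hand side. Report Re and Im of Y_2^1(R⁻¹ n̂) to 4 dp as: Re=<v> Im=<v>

Need the full column D^2_{m',1} for m'=−2..2 at α=3.8715, β=2.9035, γ=6.0671.
cos(β/2)=0.118765, sin(β/2)=0.992922
d^2_{-2,1}: single k=3 term ⇒ +0.232523;  D = -0.024394+0.231240i
d^2_{-1,1}: k∈[2..3] ⇒ +0.041719 -0.971989 = -0.930270;  D = +0.544150+0.754521i
d^2_{0,1}: k∈[1..2] ⇒ +0.004074 -0.284781 = -0.280707;  D = -0.274179-0.060186i
d^2_{1,1}: k∈[0..1] ⇒ +0.000199 -0.041719 = -0.041520;  D = +0.036158-0.020407i
d^2_{2,1}: single k=0 term ⇒ -0.003327;  D = -0.001069+0.003150i
Y_2^{m'}(θ=1.7865,φ=0.7958) and Σ D·Y over m':
  (-0.0244+0.2312i)·(-0.0077-0.3685i)  (+0.5442+0.7545i)·(-0.1130+0.1154i)  (-0.2742-0.0602i)·(-0.2720+0.0000i)  (+0.0362-0.0204i)·(+0.1130+0.1154i)  (-0.0011+0.0032i)·(-0.0077+0.3685i)
Y_2^1(R⁻¹ n̂) = +0.016711+0.002555i

Re=0.0167 Im=0.0026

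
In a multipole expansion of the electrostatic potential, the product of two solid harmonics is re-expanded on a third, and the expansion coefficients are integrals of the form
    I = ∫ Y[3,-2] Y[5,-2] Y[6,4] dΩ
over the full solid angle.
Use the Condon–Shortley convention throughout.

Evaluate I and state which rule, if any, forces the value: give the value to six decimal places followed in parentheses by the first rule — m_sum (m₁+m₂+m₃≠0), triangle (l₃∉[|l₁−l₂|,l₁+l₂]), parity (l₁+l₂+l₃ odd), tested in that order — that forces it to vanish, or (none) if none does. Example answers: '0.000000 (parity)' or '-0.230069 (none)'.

Checks pass: Σm=0; 14 even; l₃=6∈[2,8].
(2·3+1)(2·5+1)(2·6+1) = 1001
Δ: 2! 4! 8! / 15! → 1/675675
sum: t=0:+1/8640 t=1:−1/2304 t=2:+1/8640 = -7/34560
3j²(3 5 6; 0 0 0) = Δ·Π!·Σ² = 7/429  (sign -1)
sum: t=1:−1/34560 t=2:+1/60480 = -1/80640
3j²(3 5 6; -2 -2 4) = Δ·Π!·Σ² = 6/1001  (sign -1)
combine: 4πI² = 1001·7/429·6/1001 = 14/143
take √, sign +1: I = 0.08826552
No selection rule forces the value: the integral is nonzero (none).

0.088266 (none)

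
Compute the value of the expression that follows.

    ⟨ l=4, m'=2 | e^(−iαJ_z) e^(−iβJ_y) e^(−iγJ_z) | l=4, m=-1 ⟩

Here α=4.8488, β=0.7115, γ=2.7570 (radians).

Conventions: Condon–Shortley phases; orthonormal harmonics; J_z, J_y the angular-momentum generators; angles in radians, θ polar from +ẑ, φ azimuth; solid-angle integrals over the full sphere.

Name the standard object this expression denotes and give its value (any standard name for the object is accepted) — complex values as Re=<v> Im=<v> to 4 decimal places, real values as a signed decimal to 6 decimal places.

Wigner D-matrix element, Re=-0.2734 Im=0.2110

This is a Wigner D-matrix element — the rotation-matrix element ⟨l m'| R(α,β,γ) |l m⟩ in the angular-momentum basis.
Split into d^4_{2,-1}(β=0.7115) × two z-phases.
c=cos(0.711500/2)=0.937386, s=sin(0.711500/2)=0.348294; N=√[720·2·6·120]=1018.233765
Admissible k: 0..2 (factorial args all ≥0)
  k=0: (−1)^3·1018.2338/(72)·0.9374^5·0.3483^3 = -0.432456
  k=1: (−1)^4·1018.2338/(48)·0.9374^3·0.3483^5 = +0.089555
  k=2: (−1)^5·1018.2338/(240)·0.9374^1·0.3483^7 = -0.002473
d^4_{2,-1}(0.7115) = -0.432456 +0.089555 -0.002473 = -0.345375
Attach z-rotation phases: D = e^{-i(2)(4.8488)}·(-0.345375)·e^{-i(-1)(2.7570)} = -0.273390+0.211049i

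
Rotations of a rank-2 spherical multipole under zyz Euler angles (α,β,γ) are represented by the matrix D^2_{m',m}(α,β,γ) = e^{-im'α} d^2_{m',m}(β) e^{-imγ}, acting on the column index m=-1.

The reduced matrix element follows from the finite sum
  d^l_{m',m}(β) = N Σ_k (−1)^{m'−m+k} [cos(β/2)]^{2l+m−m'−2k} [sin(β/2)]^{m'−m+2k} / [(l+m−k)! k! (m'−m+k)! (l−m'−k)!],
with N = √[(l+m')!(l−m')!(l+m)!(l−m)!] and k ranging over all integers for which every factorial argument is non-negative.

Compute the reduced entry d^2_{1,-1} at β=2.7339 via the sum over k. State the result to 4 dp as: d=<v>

d^2_{1,-1}(β=2.7339) via the finite sum:
Half-angle: c=0.202438, s=0.979295. N=√(6·1·1·6)=6.000000
k: max(0,(-1)−(1))=0 … min(2+(-1),2−(1))=1
  k=0: (−1)^2·6.0000/(2)·0.2024^2·0.9793^2 = +0.117905
  k=1: (−1)^3·6.0000/(6)·0.2024^0·0.9793^4 = -0.919718
d^2_{1,-1}(2.7339) = +0.117905 -0.919718 = -0.801813

d=-0.8018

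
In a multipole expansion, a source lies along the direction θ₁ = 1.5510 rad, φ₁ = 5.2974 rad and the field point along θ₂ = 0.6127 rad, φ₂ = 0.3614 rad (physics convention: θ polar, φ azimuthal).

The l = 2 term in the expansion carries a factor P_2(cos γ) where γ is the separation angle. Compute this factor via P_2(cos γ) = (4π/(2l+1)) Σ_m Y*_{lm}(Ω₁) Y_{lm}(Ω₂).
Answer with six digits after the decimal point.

-0.469028

Expand P_2 via completeness: Σ_{m} conj(Y_{2,m}) at Ω₁ times Y_{2,m} at Ω₂ —
  m=-2: (-0.150639, -0.355526) × (0.095805, -0.084503) = (-0.044475, -0.021332)  (running Σ = (-0.044475, -0.021332))
  m=-1: (0.008443, -0.012747) × (0.339983, -0.128514) = (0.001232, -0.005419)  (running Σ = (-0.043243, -0.026750))
  m=0: (-0.315021, -0.000000) × (0.317869, 0.000000) = (-0.100135, -0.000000)  (running Σ = (-0.143378, -0.026750))
  m=1: (-0.008443, -0.012747) × (-0.339983, -0.128514) = (0.001232, 0.005419)  (running Σ = (-0.142145, -0.021332))
  m=2: (-0.150639, 0.355526) × (0.095805, 0.084503) = (-0.044475, 0.021332)  (running Σ = (-0.186620, 0.000000))
Σ over m = (-0.186620, 0.000000); ×(4π/5) → (-0.469028, 0.000000). Real part: -0.469028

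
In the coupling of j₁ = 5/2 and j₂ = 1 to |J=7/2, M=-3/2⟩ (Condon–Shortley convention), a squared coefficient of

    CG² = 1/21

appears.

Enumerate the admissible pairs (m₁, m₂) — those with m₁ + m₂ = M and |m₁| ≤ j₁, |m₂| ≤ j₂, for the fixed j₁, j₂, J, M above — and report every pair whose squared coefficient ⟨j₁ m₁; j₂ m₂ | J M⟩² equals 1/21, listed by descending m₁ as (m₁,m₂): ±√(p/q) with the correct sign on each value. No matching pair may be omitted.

Admissible pairs with m₁+m₂ = M = -3/2: (-5/2,1), (-3/2,0), (-1/2,-1)
  (m₁,m₂)=(-1/2,-1): CG² = 10/21, CG = +√(10/21)
  (m₁,m₂)=(-3/2,0): CG² = 10/21, CG = +√(10/21)
  (m₁,m₂)=(-5/2,1): CG² = 1/21, CG = +√(1/21)   ← matches the target
Pairs with CG² = 1/21: (-5/2,1): +√(1/21)

(-5/2,1): +√(1/21)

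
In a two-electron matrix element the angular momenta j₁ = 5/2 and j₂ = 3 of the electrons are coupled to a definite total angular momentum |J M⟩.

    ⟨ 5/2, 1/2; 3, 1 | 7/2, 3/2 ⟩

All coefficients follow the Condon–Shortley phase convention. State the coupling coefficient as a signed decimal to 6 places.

-0.487950

triangle: 2!×3!×4!/10! = 288/3628800
(j±m)!: 3!×2!×4!×2!×5!×2! = 138240
prefactor² = (2J+1)×Δ×N² = 3072/35
  k=0: +1/(0!×2!×2!×4!×1!×0!) = 1/96
  k=1: −1/(1!×1!×1!×3!×2!×1!) = -1/12
  k=2: +1/(2!×0!×0!×2!×3!×2!) = 1/48
Σ = -5/96  ⇒  CG² = 3072/35×(-5/96)² = 5/21
CG = −√(5/21) = -0.487950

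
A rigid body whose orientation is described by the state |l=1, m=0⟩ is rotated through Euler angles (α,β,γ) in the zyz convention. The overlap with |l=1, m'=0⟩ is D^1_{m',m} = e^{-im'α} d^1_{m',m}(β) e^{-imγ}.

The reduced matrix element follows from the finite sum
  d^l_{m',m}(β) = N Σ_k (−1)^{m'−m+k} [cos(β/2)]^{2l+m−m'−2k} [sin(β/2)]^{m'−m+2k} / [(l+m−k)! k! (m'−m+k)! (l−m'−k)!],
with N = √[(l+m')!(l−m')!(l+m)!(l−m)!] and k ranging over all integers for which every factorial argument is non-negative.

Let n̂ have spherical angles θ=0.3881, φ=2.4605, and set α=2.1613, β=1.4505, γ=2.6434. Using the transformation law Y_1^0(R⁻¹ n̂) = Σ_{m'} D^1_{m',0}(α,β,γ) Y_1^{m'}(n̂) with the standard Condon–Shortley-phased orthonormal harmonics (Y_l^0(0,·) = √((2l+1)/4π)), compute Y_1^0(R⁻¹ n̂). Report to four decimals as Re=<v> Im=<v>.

Need the full column D^1_{m',0} for m'=−1..1 at α=2.1613, β=1.4505, γ=2.6434.
cos(β/2)=0.748334, sin(β/2)=0.663323
d^1_{-1,0}: single k=1 term ⇒ +0.701997;  D = -0.390857+0.583121i
d^1_{0,0}: k∈[0..1] ⇒ +0.560003 -0.439997 = +0.120006;  D = +0.120006+0.000000i
d^1_{1,0}: single k=0 term ⇒ -0.701997;  D = +0.390857+0.583121i
Y_1^{m'}(θ=0.3881,φ=2.4605) and Σ D·Y over m':
  (-0.3909+0.5831i)·(-0.1016-0.0823i)  (+0.1200+0.0000i)·(+0.4523+0.0000i)  (+0.3909+0.5831i)·(+0.1016-0.0823i)
Y_1^0(R⁻¹ n̂) = +0.229685+0.000000i

Re=0.2297 Im=0.0000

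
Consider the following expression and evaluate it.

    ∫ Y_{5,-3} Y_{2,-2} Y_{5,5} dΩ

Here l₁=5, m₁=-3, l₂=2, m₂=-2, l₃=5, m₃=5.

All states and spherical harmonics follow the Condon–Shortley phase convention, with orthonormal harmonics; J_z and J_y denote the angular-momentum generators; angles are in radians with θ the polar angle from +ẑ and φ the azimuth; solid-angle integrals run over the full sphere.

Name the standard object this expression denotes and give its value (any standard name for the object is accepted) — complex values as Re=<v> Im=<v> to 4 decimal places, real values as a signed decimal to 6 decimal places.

Gaunt coefficient, +0.088588

This is a Gaunt coefficient — the integral of a triple product of spherical harmonics over the sphere.
Rules hold: Σm=0, L=12 even, 3≤5≤7.
N = 11·5·11 = 605
Δ = 2!·8!·2!/13! = 1/38610
Racah Σ t=0..2: t=0:+1/2880 t=1:−1/576 t=2:+1/2880 = -1/960
⇒ 3j(5 2 5; 0 0 0)² = 10/429, sgn +1
Racah Σ t=0..0: t=0:+1/161280 = 1/161280
⇒ 3j(5 2 5; -3 -2 5)² = 1/143, sgn +1
4πI² = N·(3j₀)²·(3jₘ)² = 50/507
I = +1·√(0.0986193/4π) = 0.08858824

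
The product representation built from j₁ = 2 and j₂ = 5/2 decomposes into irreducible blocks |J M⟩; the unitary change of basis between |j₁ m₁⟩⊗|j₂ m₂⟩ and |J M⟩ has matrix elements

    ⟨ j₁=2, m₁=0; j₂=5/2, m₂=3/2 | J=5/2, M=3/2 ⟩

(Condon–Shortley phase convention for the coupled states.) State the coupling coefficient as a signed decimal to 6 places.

-0.119523  (= −√(1/70))

triangle: 2!×2!×3!/8! = 24/40320
(j±m)!: 2!×2!×4!×1!×4!×1! = 2304
prefactor² = (2J+1)×Δ×N² = 288/35
  k=1: −1/(1!×1!×1!×3!×1!×0!) = -1/6
  k=2: +1/(2!×0!×0!×2!×2!×1!) = 1/8
Σ = -1/24  ⇒  CG² = 288/35×(-1/24)² = 1/70
CG = −√(1/70) = -0.119523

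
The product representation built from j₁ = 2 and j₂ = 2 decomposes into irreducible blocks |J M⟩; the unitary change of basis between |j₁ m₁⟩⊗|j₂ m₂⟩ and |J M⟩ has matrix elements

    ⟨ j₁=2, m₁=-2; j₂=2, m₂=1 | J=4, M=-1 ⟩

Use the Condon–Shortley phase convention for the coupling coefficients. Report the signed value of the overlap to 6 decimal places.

√[9·0!4!4!/9! · 0!4!3!1!3!5!] = √(10368/7)
  +(−1)^0/∏(0,0,4,3,0,1)! = 1/144  (running 1/144)
⟨..|..⟩ = √(10368/7)·(1/144) = +0.267261

+√(1/14) = +0.267261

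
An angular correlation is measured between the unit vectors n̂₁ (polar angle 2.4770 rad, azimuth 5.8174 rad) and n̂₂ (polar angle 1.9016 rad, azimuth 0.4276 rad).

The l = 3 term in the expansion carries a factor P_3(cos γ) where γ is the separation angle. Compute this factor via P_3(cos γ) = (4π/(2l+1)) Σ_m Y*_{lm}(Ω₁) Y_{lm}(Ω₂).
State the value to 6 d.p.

Addition theorem: P_3(cos γ) = (4π/7) Σ_m Y*_{lm}(Ω₁) Y_{lm}(Ω₂), m = −3…3:
  [-3]  conj(Y_{3,-3})(Ω₁) = (0.016891, -0.096407) ; Y_{3,-3}(Ω₂) = (0.100256, -0.338436) ; Δ = (-0.030934, -0.015382)
  [-2]  conj(Y_{3,-2})(Ω₁) = (-0.182549, 0.245579) ; Y_{3,-2}(Ω₂) = (-0.194803, 0.224090) ; Δ = (-0.019471, -0.088747)
  [-1]  conj(Y_{3,-1})(Ω₁) = (0.373651, -0.187825) ; Y_{3,-1}(Ω₂) = (-0.131424, 0.059892) ; Δ = (-0.037857, 0.047064)
  [+0]  conj(Y_{3,0})(Ω₁) = (-0.028837, -0.000000) ; Y_{3,0}(Ω₂) = (0.299691, 0.000000) ; Δ = (-0.008642, -0.000000)
  [+1]  conj(Y_{3,1})(Ω₁) = (-0.373651, -0.187825) ; Y_{3,1}(Ω₂) = (0.131424, 0.059892) ; Δ = (-0.037857, -0.047064)
  [+2]  conj(Y_{3,2})(Ω₁) = (-0.182549, -0.245579) ; Y_{3,2}(Ω₂) = (-0.194803, -0.224090) ; Δ = (-0.019471, 0.088747)
  [+3]  conj(Y_{3,3})(Ω₁) = (-0.016891, -0.096407) ; Y_{3,3}(Ω₂) = (-0.100256, -0.338436) ; Δ = (-0.030934, 0.015382)
Σ over m = (-0.185167, -0.000000); ×(4π/7) → (-0.332410, -0.000000). Real part: -0.332410

-0.332410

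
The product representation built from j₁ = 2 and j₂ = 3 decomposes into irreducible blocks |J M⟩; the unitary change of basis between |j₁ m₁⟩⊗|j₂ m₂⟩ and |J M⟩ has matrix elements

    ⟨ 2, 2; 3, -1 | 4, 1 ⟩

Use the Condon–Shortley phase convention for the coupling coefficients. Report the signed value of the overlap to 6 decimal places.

√[9·1!3!5!/10! · 4!0!2!4!5!3!] = √(10368/7)
  +(−1)^0/∏(0,1,0,2,3,3)! = 1/72  (running 1/72)
⟨..|..⟩ = √(10368/7)·(1/72) = +0.534522

+√(2/7) ≈ +0.534522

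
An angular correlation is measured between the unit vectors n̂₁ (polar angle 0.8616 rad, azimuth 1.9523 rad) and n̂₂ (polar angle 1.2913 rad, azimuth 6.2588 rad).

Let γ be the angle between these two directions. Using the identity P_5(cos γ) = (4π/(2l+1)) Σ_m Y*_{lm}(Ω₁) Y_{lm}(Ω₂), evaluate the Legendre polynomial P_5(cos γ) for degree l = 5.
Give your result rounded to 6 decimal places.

Addition theorem: P_5(cos γ) = (4π/11) Σ_m Y*_{lm}(Ω₁) Y_{lm}(Ω₂), m = −5…5:
  term(m=-5) = (-0.039888, -0.019695)   from Y*(Ω₁)=(-0.110261, -0.038597), Y(Ω₂)=(0.377974, 0.046315)
  term(m=-4) = (-0.005778, 0.109412)   from Y*(Ω₁)=(0.014192, 0.316695), Y(Ω₂)=(0.343973, 0.033658)
  term(m=-3) = (-0.038678, 0.014256)   from Y*(Ω₁)=(0.387775, -0.176101), Y(Ω₂)=(-0.096530, -0.007074)
  term(m=-2) = (0.039702, 0.041854)   from Y*(Ω₁)=(-0.125084, -0.119604), Y(Ω₂)=(-0.332938, -0.016250)
  term(m=-1) = (0.001925, -0.004480)   from Y*(Ω₁)=(0.105005, -0.261755), Y(Ω₂)=(0.017284, 0.000422)
  term(m=+0) = (-0.082764, -0.000000)   from Y*(Ω₁)=(-0.255569, -0.000000), Y(Ω₂)=(0.323844, 0.000000)
  term(m=+1) = (0.001925, 0.004480)   from Y*(Ω₁)=(-0.105005, -0.261755), Y(Ω₂)=(-0.017284, 0.000422)
  term(m=+2) = (0.039702, -0.041854)   from Y*(Ω₁)=(-0.125084, 0.119604), Y(Ω₂)=(-0.332938, 0.016250)
  term(m=+3) = (-0.038678, -0.014256)   from Y*(Ω₁)=(-0.387775, -0.176101), Y(Ω₂)=(0.096530, -0.007074)
  term(m=+4) = (-0.005778, -0.109412)   from Y*(Ω₁)=(0.014192, -0.316695), Y(Ω₂)=(0.343973, -0.033658)
  term(m=+5) = (-0.039888, 0.019695)   from Y*(Ω₁)=(0.110261, -0.038597), Y(Ω₂)=(-0.377974, 0.046315)
Accumulated sum (-0.168198, 0.000000); after 4π/(2l+1) scaling, (-0.192149, 0.000000) ⇒ P_5 = -0.192149

-0.192149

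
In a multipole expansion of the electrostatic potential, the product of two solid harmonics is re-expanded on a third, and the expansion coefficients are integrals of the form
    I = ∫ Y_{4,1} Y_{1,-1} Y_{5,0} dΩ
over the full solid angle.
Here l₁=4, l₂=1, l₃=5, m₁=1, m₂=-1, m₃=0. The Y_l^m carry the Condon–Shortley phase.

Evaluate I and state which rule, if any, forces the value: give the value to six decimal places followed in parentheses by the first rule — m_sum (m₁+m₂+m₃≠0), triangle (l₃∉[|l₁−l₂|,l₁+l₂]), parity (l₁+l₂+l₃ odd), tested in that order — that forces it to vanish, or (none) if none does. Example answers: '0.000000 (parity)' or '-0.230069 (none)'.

Rules hold: Σm=0, L=10 even, 3≤5≤5.
N = 9·3·11 = 297
Δ = 0!·8!·2!/11! = 1/495
Racah Σ t=0..0: t=0:+1/576 = 1/576
⇒ 3j(4 1 5; 0 0 0)² = 5/99, sgn -1
Racah Σ t=0..0: t=0:+1/1440 = 1/1440
⇒ 3j(4 1 5; 1 -1 0)² = 2/99, sgn -1
4πI² = N·(3j₀)²·(3jₘ)² = 10/33
I = +1·√(0.30303/4π) = 0.15528807
No selection rule forces the value: the integral is nonzero (none).

0.155288 (none)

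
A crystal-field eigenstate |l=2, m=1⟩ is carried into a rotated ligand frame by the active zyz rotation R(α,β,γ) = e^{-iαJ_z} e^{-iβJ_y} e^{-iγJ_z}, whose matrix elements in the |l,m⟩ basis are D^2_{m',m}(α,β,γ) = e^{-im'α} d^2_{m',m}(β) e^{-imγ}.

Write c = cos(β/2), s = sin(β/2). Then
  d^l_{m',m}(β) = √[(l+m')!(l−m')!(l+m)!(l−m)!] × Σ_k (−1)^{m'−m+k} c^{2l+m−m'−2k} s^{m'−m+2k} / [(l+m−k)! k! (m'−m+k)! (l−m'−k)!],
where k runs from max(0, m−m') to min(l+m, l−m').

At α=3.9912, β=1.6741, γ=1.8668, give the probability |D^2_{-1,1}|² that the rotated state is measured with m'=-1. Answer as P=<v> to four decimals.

First d^2_{-1,1}(β=1.6741), then the phase factors e^{-i(-1)α} and e^{-i(1)γ}:
c=cos(1.674100/2)=0.669657, s=sin(1.674100/2)=0.742671; N=√[1·6·6·1]=6.000000
k: max(0,(1)−(-1))=2 … min(2+(1),2−(-1))=3
  k=2: (−1)^0·6.0000/(2)·0.6697^2·0.7427^2 = +0.742025
  k=3: (−1)^1·6.0000/(6)·0.6697^0·0.7427^4 = -0.304218
d^2_{-1,1}(1.6741) = +0.742025 -0.304218 = +0.437806
|D^2_{-1,1}|² = |d^2_{-1,1}(β)|² = (+0.437806)² = 0.191674 (the z-rotation phases have unit modulus)

P=0.1917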